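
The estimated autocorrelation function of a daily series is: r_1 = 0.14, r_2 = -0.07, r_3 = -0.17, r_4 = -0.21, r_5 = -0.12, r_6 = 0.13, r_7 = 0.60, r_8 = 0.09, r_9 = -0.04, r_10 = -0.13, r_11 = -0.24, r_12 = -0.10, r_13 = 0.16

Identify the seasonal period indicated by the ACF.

7

The largest autocorrelation is r_7 = 0.60; the remaining lags stay at or below 0.16.
The dominant spike at lag 7 indicates a seasonal period of 7.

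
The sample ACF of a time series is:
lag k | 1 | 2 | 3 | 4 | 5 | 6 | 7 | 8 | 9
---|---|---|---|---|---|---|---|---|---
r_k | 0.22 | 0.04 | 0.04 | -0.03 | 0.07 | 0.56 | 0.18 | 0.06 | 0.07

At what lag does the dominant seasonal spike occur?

6

The largest autocorrelation is r_6 = 0.56; the remaining lags stay at or below 0.22. The elevated value at lag 1 (0.22), dropping to 0.04 at lag 2, reflects decaying short-term dependence rather than seasonality.
The dominant spike at lag 6 indicates a seasonal period of 6.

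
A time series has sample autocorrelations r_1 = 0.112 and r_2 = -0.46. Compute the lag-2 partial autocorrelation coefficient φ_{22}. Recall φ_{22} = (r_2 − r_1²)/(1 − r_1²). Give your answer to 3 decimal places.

-0.479

φ_{22} = (r_2 − r_1²) / (1 − r_1²)
r_1² = (0.112)² = 0.012544
Numerator = -0.46 − 0.0125 = -0.4725; denominator = 1 − 0.0125 = 0.9875
φ_{22} = -0.4725 / 0.9875 = -0.479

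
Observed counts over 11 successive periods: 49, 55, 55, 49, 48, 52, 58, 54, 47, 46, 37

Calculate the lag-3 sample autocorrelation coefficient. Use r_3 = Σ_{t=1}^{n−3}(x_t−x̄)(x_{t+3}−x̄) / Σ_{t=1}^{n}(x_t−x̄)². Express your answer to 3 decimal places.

Mean x̄ = (49 + 55 + 55 + 49 + 48 + 52 + 58 + 54 + 47 + 46 + 37)/11 = 50.0000
Numerator Σ_{t=1}^{8}(x_t−x̄)(x_{t+3}−x̄) = -105.0000
Denominator Σ(x_t−x̄)² = 334.0000
r_3 = -105.0000 / 334.0000 = -0.314

-0.314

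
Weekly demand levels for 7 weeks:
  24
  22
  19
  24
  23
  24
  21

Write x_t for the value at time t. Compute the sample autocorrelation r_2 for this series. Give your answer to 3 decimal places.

-0.293

Mean x̄ = (24 + 22 + 19 + 24 + 23 + 24 + 21)/7 = 22.4286
Deviations from mean: 1.5714, -0.4286, -3.4286, 1.5714, 0.5714, 1.5714, -1.4286
Σ(x_t−x̄)(x_{t+2}−x̄) = (-5.3878) + (-0.6735) + (-1.9592) + (2.4694) + (-0.8163) = -6.3673
Denominator Σ(x_t−x̄)² = 21.7143
r_2 = -6.3673 / 21.7143 = -0.293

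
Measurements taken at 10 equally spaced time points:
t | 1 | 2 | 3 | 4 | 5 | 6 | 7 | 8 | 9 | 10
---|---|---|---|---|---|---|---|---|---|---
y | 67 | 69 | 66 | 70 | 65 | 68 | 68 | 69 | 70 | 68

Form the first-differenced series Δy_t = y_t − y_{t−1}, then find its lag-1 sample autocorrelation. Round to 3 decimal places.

First differences Δy: 2, -3, 4, -5, 3, 0, 1, 1, -2
Mean of differences = 0.1111
Numerator Σ(Δy_t−Δȳ)(Δy_{t+1}−Δȳ) = -54.1235
Denominator Σ(Δy_t−Δȳ)² = 68.8889
r_1(Δy) = -54.1235 / 68.8889 = -0.786

-0.786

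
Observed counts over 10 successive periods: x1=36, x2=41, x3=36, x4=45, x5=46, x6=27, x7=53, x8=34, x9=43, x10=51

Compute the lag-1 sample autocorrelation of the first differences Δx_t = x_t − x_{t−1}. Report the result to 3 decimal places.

-0.711

First differences Δx: 5, -5, 9, 1, -19, 26, -19, 9, 8
Mean of differences = 1.6667
Numerator Σ(Δx_t−Δx̄)(Δx_{t+1}−Δx̄) = -1173.1111
Denominator Σ(Δx_t−Δx̄)² = 1650.0000
r_1(Δx) = -1173.1111 / 1650.0000 = -0.711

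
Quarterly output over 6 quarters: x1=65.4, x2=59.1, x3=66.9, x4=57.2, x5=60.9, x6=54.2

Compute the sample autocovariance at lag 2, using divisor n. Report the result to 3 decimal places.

9.824

Mean x̄ = (65.4 + 59.1 + 66.9 + 57.2 + 60.9 + 54.2)/6 = 60.6167
Deviations: 4.7833, -1.5167, 6.2833, -3.4167, 0.2833, -6.4167
Σ_{t=1}^{4}(x_t−x̄)(x_{t+2}−x̄) = 58.9411
γ_2 = 58.9411 / 6 = 9.824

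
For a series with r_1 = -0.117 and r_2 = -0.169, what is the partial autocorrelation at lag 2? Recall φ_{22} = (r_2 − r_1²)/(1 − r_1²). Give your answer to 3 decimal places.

-0.185

φ_{22} = (r_2 − r_1²) / (1 − r_1²)
r_1² = (-0.117)² = 0.013689
Numerator = -0.169 − 0.0137 = -0.1827; denominator = 1 − 0.0137 = 0.9863
φ_{22} = -0.1827 / 0.9863 = -0.185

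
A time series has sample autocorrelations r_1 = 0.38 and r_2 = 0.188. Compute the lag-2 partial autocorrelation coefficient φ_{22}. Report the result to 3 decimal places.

0.051

φ_{22} = (r_2 − r_1²) / (1 − r_1²)
r_1² = (0.38)² = 0.1444
Numerator = 0.188 − 0.1444 = 0.0436; denominator = 1 − 0.1444 = 0.8556
φ_{22} = 0.0436 / 0.8556 = 0.051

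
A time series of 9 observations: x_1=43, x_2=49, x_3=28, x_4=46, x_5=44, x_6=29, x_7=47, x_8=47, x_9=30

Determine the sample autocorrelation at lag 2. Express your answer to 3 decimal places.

-0.353

Mean x̄ = (43 + 49 + 28 + 46 + 44 + 29 + 47 + 47 + 30)/9 = 40.3333
Σ(x_t−x̄)(x_{t+2}−x̄) = (-32.8889) + (49.1111) + (-45.2222) + (-64.2222) + (24.4444) + (-75.5556) + (-68.8889) = -213.2222
Denominator Σ(x_t−x̄)² = 604.0000
r_2 = -213.2222 / 604.0000 = -0.353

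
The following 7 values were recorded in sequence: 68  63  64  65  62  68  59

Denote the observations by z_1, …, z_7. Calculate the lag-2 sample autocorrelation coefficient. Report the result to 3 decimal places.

0.208

Mean z̄ = (68 + 63 + 64 + 65 + 62 + 68 + 59)/7 = 64.1429
Deviations from mean: 3.8571, -1.1429, -0.1429, 0.8571, -2.1429, 3.8571, -5.1429
Σ(z_t−z̄)(z_{t+2}−z̄) = (-0.5510) + (-0.9796) + (0.3061) + (3.3061) + (11.0204) = 13.1020
Denominator Σ(z_t−z̄)² = 62.8571
r_2 = 13.1020 / 62.8571 = 0.208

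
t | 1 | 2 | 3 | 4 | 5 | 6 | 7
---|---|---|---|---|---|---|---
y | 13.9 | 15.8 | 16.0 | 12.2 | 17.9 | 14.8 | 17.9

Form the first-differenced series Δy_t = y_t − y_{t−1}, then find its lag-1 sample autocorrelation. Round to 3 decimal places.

First differences Δy: 1.9, 0.2, -3.8, 5.7, -3.1, 3.1
Mean of differences = 0.6667
Numerator Σ(Δy_t−Δȳ)(Δy_{t+1}−Δȳ) = -49.0978
Denominator Σ(Δy_t−Δȳ)² = 67.1333
r_1(Δy) = -49.0978 / 67.1333 = -0.731

-0.731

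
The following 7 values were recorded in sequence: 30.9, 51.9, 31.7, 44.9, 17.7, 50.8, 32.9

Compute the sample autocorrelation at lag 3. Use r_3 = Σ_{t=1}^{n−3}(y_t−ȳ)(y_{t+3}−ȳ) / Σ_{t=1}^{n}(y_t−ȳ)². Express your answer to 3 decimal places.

-0.477

Mean ȳ = (30.9 + 51.9 + 31.7 + 44.9 + 17.7 + 50.8 + 32.9)/7 = 37.2571
Σ(y_t−ȳ)(y_{t+3}−ȳ) = (-48.5867) + (-286.3724) + (-75.2596) + (-33.3010) = -443.5198
Denominator Σ(y_t−ȳ)² = 928.9971
r_3 = -443.5198 / 928.9971 = -0.477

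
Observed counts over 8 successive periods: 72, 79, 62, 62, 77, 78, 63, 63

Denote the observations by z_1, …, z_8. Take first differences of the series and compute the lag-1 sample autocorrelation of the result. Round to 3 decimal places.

-0.182

First differences Δz: 7, -17, 0, 15, 1, -15, 0
Mean of differences = -1.2857
Numerator Σ(Δz_t−Δz̄)(Δz_{t+1}−Δz̄) = -141.2245
Denominator Σ(Δz_t−Δz̄)² = 777.4286
r_1(Δz) = -141.2245 / 777.4286 = -0.182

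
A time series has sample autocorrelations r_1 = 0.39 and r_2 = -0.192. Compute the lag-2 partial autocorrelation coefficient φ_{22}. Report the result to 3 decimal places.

-0.406

φ_{22} = (r_2 − r_1²) / (1 − r_1²)
r_1² = (0.39)² = 0.1521
Numerator = -0.192 − 0.1521 = -0.3441; denominator = 1 − 0.1521 = 0.8479
φ_{22} = -0.3441 / 0.8479 = -0.406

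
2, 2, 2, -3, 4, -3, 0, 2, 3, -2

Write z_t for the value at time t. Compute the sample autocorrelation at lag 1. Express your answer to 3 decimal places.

Mean z̄ = (2 + 2 + 2 − 3 + 4 − 3 + 0 + 2 + 3 − 2)/10 = 0.7000
Numerator Σ_{t=1}^{9}(z_t−z̄)(z_{t+1}−z̄) = -27.3900
Denominator Σ(z_t−z̄)² = 58.1000
r_1 = -27.3900 / 58.1000 = -0.471

-0.471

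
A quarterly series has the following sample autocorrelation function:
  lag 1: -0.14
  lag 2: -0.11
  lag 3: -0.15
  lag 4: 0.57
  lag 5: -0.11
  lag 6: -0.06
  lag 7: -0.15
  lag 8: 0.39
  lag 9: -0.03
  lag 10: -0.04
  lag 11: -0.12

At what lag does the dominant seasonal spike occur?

The largest autocorrelation is r_4 = 0.57, with a weaker echo at lag 8 (0.39); the remaining lags stay at or below -0.03.
The dominant spike at lag 4 indicates a seasonal period of 4.

4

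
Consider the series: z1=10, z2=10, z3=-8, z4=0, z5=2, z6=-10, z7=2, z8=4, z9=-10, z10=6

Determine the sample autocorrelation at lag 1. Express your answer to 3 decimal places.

-0.204

Mean z̄ = (10 + 10 − 8 + 0 + 2 − 10 + 2 + 4 − 10 + 6)/10 = 0.6000
Numerator Σ_{t=1}^{9}(z_t−z̄)(z_{t+1}−z̄) = -106.3600
Denominator Σ(z_t−z̄)² = 520.4000
r_1 = -106.3600 / 520.4000 = -0.204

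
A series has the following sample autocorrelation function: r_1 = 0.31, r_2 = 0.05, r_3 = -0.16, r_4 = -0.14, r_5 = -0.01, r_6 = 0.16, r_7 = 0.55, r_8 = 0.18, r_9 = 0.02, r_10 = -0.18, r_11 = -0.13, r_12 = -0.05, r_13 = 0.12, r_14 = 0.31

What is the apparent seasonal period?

The largest autocorrelation is r_7 = 0.55; the remaining lags stay at or below 0.31. The elevated value at lag 1 (0.31), dropping to 0.05 at lag 2, reflects decaying short-term dependence rather than seasonality.
The dominant spike at lag 7 indicates a seasonal period of 7.

7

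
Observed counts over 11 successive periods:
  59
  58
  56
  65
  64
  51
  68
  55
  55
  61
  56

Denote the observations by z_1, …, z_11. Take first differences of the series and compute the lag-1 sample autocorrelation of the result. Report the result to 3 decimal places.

First differences Δz: -1, -2, 9, -1, -13, 17, -13, 0, 6, -5
Mean of differences = -0.3000
Numerator Σ(Δz_t−Δz̄)(Δz_{t+1}−Δz̄) = -483.1900
Denominator Σ(Δz_t−Δz̄)² = 774.1000
r_1(Δz) = -483.1900 / 774.1000 = -0.624

-0.624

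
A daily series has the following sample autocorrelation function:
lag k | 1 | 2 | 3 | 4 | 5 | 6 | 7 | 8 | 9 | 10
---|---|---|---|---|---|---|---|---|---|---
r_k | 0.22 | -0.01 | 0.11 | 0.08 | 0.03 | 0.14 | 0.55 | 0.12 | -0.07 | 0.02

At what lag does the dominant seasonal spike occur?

7

The largest autocorrelation is r_7 = 0.55; the remaining lags stay at or below 0.22.
The dominant spike at lag 7 indicates a seasonal period of 7.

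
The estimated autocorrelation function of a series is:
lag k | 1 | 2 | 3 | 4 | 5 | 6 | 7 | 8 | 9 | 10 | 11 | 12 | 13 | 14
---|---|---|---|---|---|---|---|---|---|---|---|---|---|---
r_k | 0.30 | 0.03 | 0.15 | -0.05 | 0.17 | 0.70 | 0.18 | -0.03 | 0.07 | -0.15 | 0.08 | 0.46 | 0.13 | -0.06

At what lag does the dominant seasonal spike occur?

The largest autocorrelation is r_6 = 0.70, with a weaker echo at lag 12 (0.46); the remaining lags stay at or below 0.30. The elevated value at lag 1 (0.30), dropping to 0.03 at lag 2, reflects decaying short-term dependence rather than seasonality.
The dominant spike at lag 6 indicates a seasonal period of 6.

6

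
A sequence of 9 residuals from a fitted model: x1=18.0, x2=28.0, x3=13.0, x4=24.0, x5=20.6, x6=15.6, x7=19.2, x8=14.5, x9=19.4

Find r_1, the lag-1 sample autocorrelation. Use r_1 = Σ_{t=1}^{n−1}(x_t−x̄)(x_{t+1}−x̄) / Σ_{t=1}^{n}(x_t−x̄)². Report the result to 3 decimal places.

Mean x̄ = (18.0 + 28.0 + 13.0 + 24.0 + 20.6 + 15.6 + 19.2 + 14.5 + 19.4)/9 = 19.1444
Numerator Σ_{t=1}^{8}(x_t−x̄)(x_{t+1}−x̄) = -94.1153
Denominator Σ(x_t−x̄)² = 177.3822
r_1 = -94.1153 / 177.3822 = -0.531

-0.531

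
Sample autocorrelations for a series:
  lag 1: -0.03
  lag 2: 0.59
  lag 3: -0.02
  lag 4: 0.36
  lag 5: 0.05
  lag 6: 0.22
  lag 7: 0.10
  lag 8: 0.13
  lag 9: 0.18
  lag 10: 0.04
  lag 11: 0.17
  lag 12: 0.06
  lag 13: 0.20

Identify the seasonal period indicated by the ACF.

2

The largest autocorrelation is r_2 = 0.59, with weaker echoes at lags 4 (0.36) and 6 (0.22); the remaining lags stay at or below 0.20.
The dominant spike at lag 2 indicates a seasonal period of 2.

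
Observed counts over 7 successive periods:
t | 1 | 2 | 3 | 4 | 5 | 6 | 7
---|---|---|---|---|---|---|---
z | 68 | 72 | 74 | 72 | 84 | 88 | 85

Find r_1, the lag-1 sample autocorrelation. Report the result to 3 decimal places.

0.543

Mean z̄ = (68 + 72 + 74 + 72 + 84 + 88 + 85)/7 = 77.5714
Numerator Σ_{t=1}^{6}(z_t−z̄)(z_{t+1}−z̄) = 201.8163
Denominator Σ(z_t−z̄)² = 371.7143
r_1 = 201.8163 / 371.7143 = 0.543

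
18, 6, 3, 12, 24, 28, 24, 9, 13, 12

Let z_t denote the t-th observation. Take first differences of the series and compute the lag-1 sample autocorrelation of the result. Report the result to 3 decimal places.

First differences Δz: -12, -3, 9, 12, 4, -4, -15, 4, -1
Mean of differences = -0.6667
Numerator Σ(Δz_t−Δz̄)(Δz_{t+1}−Δz̄) = 149.2222
Denominator Σ(Δz_t−Δz̄)² = 648.0000
r_1(Δz) = 149.2222 / 648.0000 = 0.230

0.230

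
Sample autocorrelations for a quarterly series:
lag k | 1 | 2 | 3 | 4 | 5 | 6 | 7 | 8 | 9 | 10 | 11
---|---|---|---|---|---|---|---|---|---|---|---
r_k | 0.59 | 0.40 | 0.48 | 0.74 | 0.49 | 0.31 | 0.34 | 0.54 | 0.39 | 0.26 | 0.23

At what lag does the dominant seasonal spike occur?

4

The largest autocorrelation is r_4 = 0.74; the remaining lags stay at or below 0.59. The elevated value at lag 1 (0.59), dropping to 0.40 at lag 2, reflects decaying short-term dependence rather than seasonality.
The dominant spike at lag 4 indicates a seasonal period of 4.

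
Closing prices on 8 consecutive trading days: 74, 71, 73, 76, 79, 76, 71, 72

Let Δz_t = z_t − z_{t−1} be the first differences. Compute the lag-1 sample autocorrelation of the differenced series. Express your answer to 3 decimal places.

First differences Δz: -3, 2, 3, 3, -3, -5, 1
Mean of differences = -0.2857
Numerator Σ(Δz_t−Δz̄)(Δz_{t+1}−Δz̄) = 9.9184
Denominator Σ(Δz_t−Δz̄)² = 65.4286
r_1(Δz) = 9.9184 / 65.4286 = 0.152

0.152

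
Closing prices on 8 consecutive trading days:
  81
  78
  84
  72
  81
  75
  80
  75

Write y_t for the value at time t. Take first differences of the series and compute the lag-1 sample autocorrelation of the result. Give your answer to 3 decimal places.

-0.872

First differences Δy: -3, 6, -12, 9, -6, 5, -5
Mean of differences = -0.8571
Numerator Σ(Δy_t−Δȳ)(Δy_{t+1}−Δȳ) = -306.0204
Denominator Σ(Δy_t−Δȳ)² = 350.8571
r_1(Δy) = -306.0204 / 350.8571 = -0.872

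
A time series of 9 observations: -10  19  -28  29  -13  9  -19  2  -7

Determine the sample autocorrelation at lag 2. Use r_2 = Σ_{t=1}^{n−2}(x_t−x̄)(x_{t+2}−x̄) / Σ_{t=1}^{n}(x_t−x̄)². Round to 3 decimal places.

0.664

Mean x̄ = (-10 + 19 − 28 + 29 − 13 + 9 − 19 + 2 − 7)/9 = -2.0000
Σ(x_t−x̄)(x_{t+2}−x̄) = (208.0000) + (651.0000) + (286.0000) + (341.0000) + (187.0000) + (44.0000) + (85.0000) = 1802.0000
Denominator Σ(x_t−x̄)² = 2714.0000
r_2 = 1802.0000 / 2714.0000 = 0.664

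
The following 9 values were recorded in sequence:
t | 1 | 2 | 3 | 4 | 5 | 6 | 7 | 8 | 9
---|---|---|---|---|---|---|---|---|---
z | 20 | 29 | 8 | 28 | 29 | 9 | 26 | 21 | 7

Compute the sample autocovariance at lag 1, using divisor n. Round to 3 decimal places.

-33.420

Mean z̄ = (20 + 29 + 8 + 28 + 29 + 9 + 26 + 21 + 7)/9 = 19.6667
Σ_{t=1}^{8}(z_t−z̄)(z_{t+1}−z̄) = -300.7778
γ_1 = -300.7778 / 9 = -33.420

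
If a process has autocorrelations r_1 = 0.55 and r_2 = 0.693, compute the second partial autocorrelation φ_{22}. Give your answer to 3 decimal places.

0.560

φ_{22} = (r_2 − r_1²) / (1 − r_1²)
r_1² = (0.55)² = 0.3025
Numerator = 0.693 − 0.3025 = 0.3905; denominator = 1 − 0.3025 = 0.6975
φ_{22} = 0.3905 / 0.6975 = 0.560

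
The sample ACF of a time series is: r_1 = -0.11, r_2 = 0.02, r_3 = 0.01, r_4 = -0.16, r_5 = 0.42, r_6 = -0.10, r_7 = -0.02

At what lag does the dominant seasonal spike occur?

The largest autocorrelation is r_5 = 0.42; the remaining lags stay at or below 0.02.
The dominant spike at lag 5 indicates a seasonal period of 5.

5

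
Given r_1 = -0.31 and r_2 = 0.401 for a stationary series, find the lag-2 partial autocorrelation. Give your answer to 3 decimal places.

0.337

φ_{22} = (r_2 − r_1²) / (1 − r_1²)
r_1² = (-0.31)² = 0.0961
Numerator = 0.401 − 0.0961 = 0.3049; denominator = 1 − 0.0961 = 0.9039
φ_{22} = 0.3049 / 0.9039 = 0.337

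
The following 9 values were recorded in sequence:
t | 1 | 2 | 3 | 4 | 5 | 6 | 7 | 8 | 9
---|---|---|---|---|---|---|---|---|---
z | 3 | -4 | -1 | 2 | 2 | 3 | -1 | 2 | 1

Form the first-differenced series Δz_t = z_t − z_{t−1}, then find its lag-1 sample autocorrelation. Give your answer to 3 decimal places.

-0.316

First differences Δz: -7, 3, 3, 0, 1, -4, 3, -1
Mean of differences = -0.2500
Numerator Σ(Δz_t−Δz̄)(Δz_{t+1}−Δz̄) = -29.5625
Denominator Σ(Δz_t−Δz̄)² = 93.5000
r_1(Δz) = -29.5625 / 93.5000 = -0.316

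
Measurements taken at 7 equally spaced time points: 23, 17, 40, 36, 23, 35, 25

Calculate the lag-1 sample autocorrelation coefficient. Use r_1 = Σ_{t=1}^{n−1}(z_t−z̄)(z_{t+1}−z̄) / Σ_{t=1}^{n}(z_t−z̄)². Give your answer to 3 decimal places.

Mean z̄ = (23 + 17 + 40 + 36 + 23 + 35 + 25)/7 = 28.4286
Deviations from mean: -5.4286, -11.4286, 11.5714, 7.5714, -5.4286, 6.5714, -3.4286
Σ(z_t−z̄)(z_{t+1}−z̄) = (62.0408) + (-132.2449) + (87.6122) + (-41.1020) + (-35.6735) + (-22.5306) = -81.8980
Denominator Σ(z_t−z̄)² = 435.7143
r_1 = -81.8980 / 435.7143 = -0.188

-0.188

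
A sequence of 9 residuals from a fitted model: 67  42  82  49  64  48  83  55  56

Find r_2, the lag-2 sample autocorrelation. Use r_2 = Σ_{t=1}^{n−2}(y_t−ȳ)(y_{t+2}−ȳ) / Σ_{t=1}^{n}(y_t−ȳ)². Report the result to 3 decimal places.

Mean ȳ = (67 + 42 + 82 + 49 + 64 + 48 + 83 + 55 + 56)/9 = 60.6667
Σ(y_t−ȳ)(y_{t+2}−ȳ) = (135.1111) + (217.7778) + (71.1111) + (147.7778) + (74.4444) + (71.7778) + (-104.2222) = 613.7778
Denominator Σ(y_t−ȳ)² = 1704.0000
r_2 = 613.7778 / 1704.0000 = 0.360

0.360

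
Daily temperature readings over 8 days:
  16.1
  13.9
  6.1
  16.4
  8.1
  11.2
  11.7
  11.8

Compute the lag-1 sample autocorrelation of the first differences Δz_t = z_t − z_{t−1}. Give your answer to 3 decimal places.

-0.704

First differences Δz: -2.2, -7.8, 10.3, -8.3, 3.1, 0.5, 0.1
Mean of differences = -0.6143
Numerator Σ(Δz_t−Δz̄)(Δz_{t+1}−Δz̄) = -174.5288
Denominator Σ(Δz_t−Δz̄)² = 247.8886
r_1(Δz) = -174.5288 / 247.8886 = -0.704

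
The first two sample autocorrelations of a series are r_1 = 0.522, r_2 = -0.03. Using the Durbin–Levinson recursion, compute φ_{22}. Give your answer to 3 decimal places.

φ_{22} = (r_2 − r_1²) / (1 − r_1²)
r_1² = (0.522)² = 0.272484
Numerator = -0.03 − 0.2725 = -0.3025; denominator = 1 − 0.2725 = 0.7275
φ_{22} = -0.3025 / 0.7275 = -0.416

-0.416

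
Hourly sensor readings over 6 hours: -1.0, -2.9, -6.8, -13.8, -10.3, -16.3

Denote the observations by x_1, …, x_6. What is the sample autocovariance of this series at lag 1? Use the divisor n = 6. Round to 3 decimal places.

11.016

Mean x̄ = (-1.0 − 2.9 − 6.8 − 13.8 − 10.3 − 16.3)/6 = -8.5167
Σ_{t=1}^{5}(x_t−x̄)(x_{t+1}−x̄) = 66.0931
γ_1 = 66.0931 / 6 = 11.016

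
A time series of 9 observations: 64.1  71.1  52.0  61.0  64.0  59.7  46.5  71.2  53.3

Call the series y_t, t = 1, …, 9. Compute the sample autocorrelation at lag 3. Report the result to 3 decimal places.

Mean ȳ = (64.1 + 71.1 + 52.0 + 61.0 + 64.0 + 59.7 + 46.5 + 71.2 + 53.3)/9 = 60.3222
Σ(y_t−ȳ)(y_{t+3}−ȳ) = (2.5605) + (39.6383) + (5.1783) + (-9.3684) + (40.0060) + (4.3694) = 82.3841
Denominator Σ(y_t−ȳ)² = 572.7556
r_3 = 82.3841 / 572.7556 = 0.144

0.144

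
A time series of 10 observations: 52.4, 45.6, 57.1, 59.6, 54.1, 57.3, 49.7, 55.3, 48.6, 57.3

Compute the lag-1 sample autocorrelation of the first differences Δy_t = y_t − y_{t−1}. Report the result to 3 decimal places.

First differences Δy: -6.8, 11.5, 2.5, -5.5, 3.2, -7.6, 5.6, -6.7, 8.7
Mean of differences = 0.5444
Numerator Σ(Δy_t−Δȳ)(Δy_{t+1}−Δȳ) = -245.4198
Denominator Σ(Δy_t−Δȳ)² = 432.2622
r_1(Δy) = -245.4198 / 432.2622 = -0.568

-0.568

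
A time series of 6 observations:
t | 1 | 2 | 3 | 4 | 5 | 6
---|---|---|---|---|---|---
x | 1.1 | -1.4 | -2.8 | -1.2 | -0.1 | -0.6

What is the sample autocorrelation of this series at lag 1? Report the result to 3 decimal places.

Mean x̄ = (1.1 − 1.4 − 2.8 − 1.2 − 0.1 − 0.6)/6 = -0.8333
Deviations from mean: 1.9333, -0.5667, -1.9667, -0.3667, 0.7333, 0.2333
Σ(x_t−x̄)(x_{t+1}−x̄) = (-1.0956) + (1.1144) + (0.7211) + (-0.2689) + (0.1711) = 0.6422
Denominator Σ(x_t−x̄)² = 8.6533
r_1 = 0.6422 / 8.6533 = 0.074

0.074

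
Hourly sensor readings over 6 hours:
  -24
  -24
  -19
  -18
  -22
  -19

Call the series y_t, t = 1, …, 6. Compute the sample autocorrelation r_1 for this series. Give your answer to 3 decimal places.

0.111

Mean ȳ = (-24 − 24 − 19 − 18 − 22 − 19)/6 = -21.0000
Deviations from mean: -3.0000, -3.0000, 2.0000, 3.0000, -1.0000, 2.0000
Numerator Σ_{t=1}^{5}(y_t−ȳ)(y_{t+1}−ȳ) = 4.0000
Denominator Σ(y_t−ȳ)² = 36.0000
r_1 = 4.0000 / 36.0000 = 0.111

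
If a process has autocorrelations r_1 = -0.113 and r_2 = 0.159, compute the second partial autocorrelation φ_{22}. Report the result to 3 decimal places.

φ_{22} = (r_2 − r_1²) / (1 − r_1²)
r_1² = (-0.113)² = 0.012769
Numerator = 0.159 − 0.0128 = 0.1462; denominator = 1 − 0.0128 = 0.9872
φ_{22} = 0.1462 / 0.9872 = 0.148

0.148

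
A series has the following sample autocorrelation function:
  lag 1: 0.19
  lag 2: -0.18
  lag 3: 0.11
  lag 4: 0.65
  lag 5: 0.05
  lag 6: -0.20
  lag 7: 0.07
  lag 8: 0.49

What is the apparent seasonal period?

The largest autocorrelation is r_4 = 0.65, with a weaker echo at lag 8 (0.49); the remaining lags stay at or below 0.19.
The dominant spike at lag 4 indicates a seasonal period of 4.

4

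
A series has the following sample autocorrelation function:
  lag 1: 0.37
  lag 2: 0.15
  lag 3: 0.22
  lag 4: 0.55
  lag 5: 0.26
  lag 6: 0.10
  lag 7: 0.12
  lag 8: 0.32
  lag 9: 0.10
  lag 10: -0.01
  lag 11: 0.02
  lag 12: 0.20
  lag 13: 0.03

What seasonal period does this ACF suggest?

The largest autocorrelation is r_4 = 0.55; the remaining lags stay at or below 0.37. The elevated value at lag 1 (0.37), dropping to 0.15 at lag 2, reflects decaying short-term dependence rather than seasonality.
The dominant spike at lag 4 indicates a seasonal period of 4.

4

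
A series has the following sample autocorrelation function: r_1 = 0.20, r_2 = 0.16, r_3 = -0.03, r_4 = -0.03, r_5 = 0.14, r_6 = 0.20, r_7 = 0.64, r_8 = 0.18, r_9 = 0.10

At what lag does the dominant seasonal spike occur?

The largest autocorrelation is r_7 = 0.64; the remaining lags stay at or below 0.20.
The dominant spike at lag 7 indicates a seasonal period of 7.

7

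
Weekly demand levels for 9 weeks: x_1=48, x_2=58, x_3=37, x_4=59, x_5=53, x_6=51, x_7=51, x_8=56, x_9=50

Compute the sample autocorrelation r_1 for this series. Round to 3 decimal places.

Mean x̄ = (48 + 58 + 37 + 59 + 53 + 51 + 51 + 56 + 50)/9 = 51.4444
Numerator Σ_{t=1}^{8}(x_t−x̄)(x_{t+1}−x̄) = -223.7531
Denominator Σ(x_t−x̄)² = 346.2222
r_1 = -223.7531 / 346.2222 = -0.646

-0.646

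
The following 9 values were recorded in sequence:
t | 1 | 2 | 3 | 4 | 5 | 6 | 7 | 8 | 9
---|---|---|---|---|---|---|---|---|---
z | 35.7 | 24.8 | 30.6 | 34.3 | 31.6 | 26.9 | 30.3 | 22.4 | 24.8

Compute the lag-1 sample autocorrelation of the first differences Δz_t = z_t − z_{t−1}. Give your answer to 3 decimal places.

-0.407

First differences Δz: -10.9, 5.8, 3.7, -2.7, -4.7, 3.4, -7.9, 2.4
Mean of differences = -1.3625
Numerator Σ(Δz_t−Δz̄)(Δz_{t+1}−Δz̄) = -105.9864
Denominator Σ(Δz_t−Δz̄)² = 260.3988
r_1(Δz) = -105.9864 / 260.3988 = -0.407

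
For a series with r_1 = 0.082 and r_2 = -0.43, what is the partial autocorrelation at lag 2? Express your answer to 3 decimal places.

-0.440

φ_{22} = (r_2 − r_1²) / (1 − r_1²)
r_1² = (0.082)² = 0.006724
Numerator = -0.43 − 0.0067 = -0.4367; denominator = 1 − 0.0067 = 0.9933
φ_{22} = -0.4367 / 0.9933 = -0.440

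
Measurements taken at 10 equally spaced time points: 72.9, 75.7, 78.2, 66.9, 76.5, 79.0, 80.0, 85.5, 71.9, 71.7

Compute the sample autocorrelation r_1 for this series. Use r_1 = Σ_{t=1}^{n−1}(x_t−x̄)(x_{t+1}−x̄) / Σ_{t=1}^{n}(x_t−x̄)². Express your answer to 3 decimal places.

Mean x̄ = (72.9 + 75.7 + 78.2 + 66.9 + 76.5 + 79.0 + 80.0 + 85.5 + 71.9 + 71.7)/10 = 75.8300
Numerator Σ_{t=1}^{9}(x_t−x̄)(x_{t+1}−x̄) = 6.8201
Denominator Σ(x_t−x̄)² = 247.8610
r_1 = 6.8201 / 247.8610 = 0.028

0.028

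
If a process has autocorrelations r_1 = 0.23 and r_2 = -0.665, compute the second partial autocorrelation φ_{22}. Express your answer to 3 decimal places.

-0.758

φ_{22} = (r_2 − r_1²) / (1 − r_1²)
r_1² = (0.23)² = 0.0529
Numerator = -0.665 − 0.0529 = -0.7179; denominator = 1 − 0.0529 = 0.9471
φ_{22} = -0.7179 / 0.9471 = -0.758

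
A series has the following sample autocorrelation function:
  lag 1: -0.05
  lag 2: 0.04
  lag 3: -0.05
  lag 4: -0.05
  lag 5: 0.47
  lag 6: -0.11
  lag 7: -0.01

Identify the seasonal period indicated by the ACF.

The largest autocorrelation is r_5 = 0.47; the remaining lags stay at or below 0.04.
The dominant spike at lag 5 indicates a seasonal period of 5.

5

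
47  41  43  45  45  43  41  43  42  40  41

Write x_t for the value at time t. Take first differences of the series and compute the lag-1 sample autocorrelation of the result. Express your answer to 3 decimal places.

-0.188

First differences Δx: -6, 2, 2, 0, -2, -2, 2, -1, -2, 1
Mean of differences = -0.6000
Numerator Σ(Δx_t−Δx̄)(Δx_{t+1}−Δx̄) = -10.9600
Denominator Σ(Δx_t−Δx̄)² = 58.4000
r_1(Δx) = -10.9600 / 58.4000 = -0.188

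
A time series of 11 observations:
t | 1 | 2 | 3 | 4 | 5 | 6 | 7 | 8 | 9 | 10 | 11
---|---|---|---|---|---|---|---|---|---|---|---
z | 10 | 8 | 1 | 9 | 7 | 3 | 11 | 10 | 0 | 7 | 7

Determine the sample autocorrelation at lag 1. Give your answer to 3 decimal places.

Mean z̄ = (10 + 8 + 1 + 9 + 7 + 3 + 11 + 10 + 0 + 7 + 7)/11 = 6.6364
Numerator Σ_{t=1}^{10}(z_t−z̄)(z_{t+1}−z̄) = -42.6777
Denominator Σ(z_t−z̄)² = 138.5455
r_1 = -42.6777 / 138.5455 = -0.308

-0.308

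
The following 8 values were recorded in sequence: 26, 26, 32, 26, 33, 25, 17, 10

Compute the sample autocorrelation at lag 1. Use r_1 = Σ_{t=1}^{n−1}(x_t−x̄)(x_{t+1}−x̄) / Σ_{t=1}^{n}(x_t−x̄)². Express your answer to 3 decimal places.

0.369

Mean x̄ = (26 + 26 + 32 + 26 + 33 + 25 + 17 + 10)/8 = 24.3750
Numerator Σ_{t=1}^{7}(x_t−x̄)(x_{t+1}−x̄) = 148.2344
Denominator Σ(x_t−x̄)² = 401.8750
r_1 = 148.2344 / 401.8750 = 0.369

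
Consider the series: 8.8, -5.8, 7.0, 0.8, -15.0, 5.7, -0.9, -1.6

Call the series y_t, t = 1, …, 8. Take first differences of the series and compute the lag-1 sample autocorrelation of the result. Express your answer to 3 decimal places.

First differences Δy: -14.6, 12.8, -6.2, -15.8, 20.7, -6.6, -0.7
Mean of differences = -1.4857
Numerator Σ(Δy_t−Δȳ)(Δy_{t+1}−Δȳ) = -622.2673
Denominator Σ(Δy_t−Δȳ)² = 1122.1686
r_1(Δy) = -622.2673 / 1122.1686 = -0.555

-0.555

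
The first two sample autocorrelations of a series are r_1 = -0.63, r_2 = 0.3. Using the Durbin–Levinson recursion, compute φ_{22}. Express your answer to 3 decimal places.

φ_{22} = (r_2 − r_1²) / (1 − r_1²)
r_1² = (-0.63)² = 0.3969
Numerator = 0.3 − 0.3969 = -0.0969; denominator = 1 − 0.3969 = 0.6031
φ_{22} = -0.0969 / 0.6031 = -0.161

-0.161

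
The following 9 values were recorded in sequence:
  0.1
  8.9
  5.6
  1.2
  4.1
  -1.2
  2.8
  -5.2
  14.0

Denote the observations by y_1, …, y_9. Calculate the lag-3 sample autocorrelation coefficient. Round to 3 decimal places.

Mean ȳ = (0.1 + 8.9 + 5.6 + 1.2 + 4.1 − 1.2 + 2.8 − 5.2 + 14.0)/9 = 3.3667
Σ(y_t−ȳ)(y_{t+3}−ȳ) = (7.0778) + (4.0578) + (-10.1989) + (1.2278) + (-6.2822) + (-48.5589) = -52.6767
Denominator Σ(y_t−ȳ)² = 259.1400
r_3 = -52.6767 / 259.1400 = -0.203

-0.203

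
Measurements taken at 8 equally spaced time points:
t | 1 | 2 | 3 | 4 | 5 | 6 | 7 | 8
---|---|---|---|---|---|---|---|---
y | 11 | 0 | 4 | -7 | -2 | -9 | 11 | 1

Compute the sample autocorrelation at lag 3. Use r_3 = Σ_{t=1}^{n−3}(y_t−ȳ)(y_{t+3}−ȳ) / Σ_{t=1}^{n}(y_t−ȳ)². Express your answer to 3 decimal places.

-0.485

Mean ȳ = (11 + 0 + 4 − 7 − 2 − 9 + 11 + 1)/8 = 1.1250
Numerator Σ_{t=1}^{5}(y_t−ȳ)(y_{t+3}−ȳ) = -185.6719
Denominator Σ(y_t−ȳ)² = 382.8750
r_3 = -185.6719 / 382.8750 = -0.485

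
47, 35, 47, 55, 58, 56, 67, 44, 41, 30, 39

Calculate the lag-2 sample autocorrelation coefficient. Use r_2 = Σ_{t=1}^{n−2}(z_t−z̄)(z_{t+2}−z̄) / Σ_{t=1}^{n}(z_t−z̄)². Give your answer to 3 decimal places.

0.117

Mean z̄ = (47 + 35 + 47 + 55 + 58 + 56 + 67 + 44 + 41 + 30 + 39)/11 = 47.1818
Numerator Σ_{t=1}^{9}(z_t−z̄)(z_{t+2}−z̄) = 140.8430
Denominator Σ(z_t−z̄)² = 1207.6364
r_2 = 140.8430 / 1207.6364 = 0.117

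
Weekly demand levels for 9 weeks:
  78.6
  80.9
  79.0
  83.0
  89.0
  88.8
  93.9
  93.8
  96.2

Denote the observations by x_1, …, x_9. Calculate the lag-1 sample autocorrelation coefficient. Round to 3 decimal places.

Mean x̄ = (78.6 + 80.9 + 79.0 + 83.0 + 89.0 + 88.8 + 93.9 + 93.8 + 96.2)/9 = 87.0222
Numerator Σ_{t=1}^{8}(x_t−x̄)(x_{t+1}−x̄) = 249.5528
Denominator Σ(x_t−x̄)² = 373.4956
r_1 = 249.5528 / 373.4956 = 0.668

0.668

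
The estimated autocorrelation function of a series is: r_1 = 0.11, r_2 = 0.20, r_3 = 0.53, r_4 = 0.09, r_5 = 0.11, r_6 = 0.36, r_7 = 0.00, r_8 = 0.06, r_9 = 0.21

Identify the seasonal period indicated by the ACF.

3

The largest autocorrelation is r_3 = 0.53, with weaker echoes at lags 6 (0.36) and 9 (0.21); the remaining lags stay at or below 0.20.
The dominant spike at lag 3 indicates a seasonal period of 3.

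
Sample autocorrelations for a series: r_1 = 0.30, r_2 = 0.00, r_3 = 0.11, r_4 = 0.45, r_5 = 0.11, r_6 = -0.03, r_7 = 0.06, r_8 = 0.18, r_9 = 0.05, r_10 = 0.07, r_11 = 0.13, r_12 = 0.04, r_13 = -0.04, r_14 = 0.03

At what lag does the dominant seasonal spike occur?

The largest autocorrelation is r_4 = 0.45; the remaining lags stay at or below 0.30. The elevated value at lag 1 (0.30), dropping to 0.00 at lag 2, reflects decaying short-term dependence rather than seasonality.
The dominant spike at lag 4 indicates a seasonal period of 4.

4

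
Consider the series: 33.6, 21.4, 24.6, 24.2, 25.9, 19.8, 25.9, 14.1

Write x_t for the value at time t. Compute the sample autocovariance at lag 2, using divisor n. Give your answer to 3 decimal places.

Mean x̄ = (33.6 + 21.4 + 24.6 + 24.2 + 25.9 + 19.8 + 25.9 + 14.1)/8 = 23.6875
Σ_{t=1}^{6}(x_t−x̄)(x_{t+2}−x̄) = 50.0659
γ_2 = 50.0659 / 8 = 6.258

6.258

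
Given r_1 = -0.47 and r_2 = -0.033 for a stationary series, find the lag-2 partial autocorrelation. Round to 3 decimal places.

φ_{22} = (r_2 − r_1²) / (1 − r_1²)
r_1² = (-0.47)² = 0.2209
Numerator = -0.033 − 0.2209 = -0.2539; denominator = 1 − 0.2209 = 0.7791
φ_{22} = -0.2539 / 0.7791 = -0.326

-0.326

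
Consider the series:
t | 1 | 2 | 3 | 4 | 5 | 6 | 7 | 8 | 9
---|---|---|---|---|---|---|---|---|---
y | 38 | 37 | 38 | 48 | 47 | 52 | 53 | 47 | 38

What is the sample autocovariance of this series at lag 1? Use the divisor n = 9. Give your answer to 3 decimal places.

19.316

Mean ȳ = (38 + 37 + 38 + 48 + 47 + 52 + 53 + 47 + 38)/9 = 44.2222
Σ_{t=1}^{8}(y_t−ȳ)(y_{t+1}−ȳ) = 173.8395
γ_1 = 173.8395 / 9 = 19.316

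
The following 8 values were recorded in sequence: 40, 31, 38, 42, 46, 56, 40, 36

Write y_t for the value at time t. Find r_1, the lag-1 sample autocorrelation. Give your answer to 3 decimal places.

Mean ȳ = (40 + 31 + 38 + 42 + 46 + 56 + 40 + 36)/8 = 41.1250
Deviations from mean: -1.1250, -10.1250, -3.1250, 0.8750, 4.8750, 14.8750, -1.1250, -5.1250
Numerator Σ_{t=1}^{7}(y_t−ȳ)(y_{t+1}−ȳ) = 106.1094
Denominator Σ(y_t−ȳ)² = 386.8750
r_1 = 106.1094 / 386.8750 = 0.274

0.274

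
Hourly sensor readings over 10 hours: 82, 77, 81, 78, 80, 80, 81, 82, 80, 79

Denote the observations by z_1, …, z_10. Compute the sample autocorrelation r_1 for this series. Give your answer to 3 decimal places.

Mean z̄ = (82 + 77 + 81 + 78 + 80 + 80 + 81 + 82 + 80 + 79)/10 = 80.0000
Numerator Σ_{t=1}^{9}(z_t−z̄)(z_{t+1}−z̄) = -9.0000
Denominator Σ(z_t−z̄)² = 24.0000
r_1 = -9.0000 / 24.0000 = -0.375

-0.375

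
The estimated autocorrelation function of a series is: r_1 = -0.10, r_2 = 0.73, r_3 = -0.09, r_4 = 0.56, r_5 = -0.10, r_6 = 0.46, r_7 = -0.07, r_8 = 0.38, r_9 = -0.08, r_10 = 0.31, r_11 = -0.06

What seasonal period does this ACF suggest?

2

The largest autocorrelation is r_2 = 0.73, with weaker echoes at lags 4 (0.56), 6 (0.46), 8 (0.38) and 10 (0.31); the remaining lags stay at or below -0.06.
The dominant spike at lag 2 indicates a seasonal period of 2.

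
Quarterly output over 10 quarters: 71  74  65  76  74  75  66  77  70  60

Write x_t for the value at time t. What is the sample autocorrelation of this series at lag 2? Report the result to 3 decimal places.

Mean x̄ = (71 + 74 + 65 + 76 + 74 + 75 + 66 + 77 + 70 + 60)/10 = 70.8000
Numerator Σ_{t=1}^{8}(x_t−x̄)(x_{t+2}−x̄) = -33.6800
Denominator Σ(x_t−x̄)² = 277.6000
r_2 = -33.6800 / 277.6000 = -0.121

-0.121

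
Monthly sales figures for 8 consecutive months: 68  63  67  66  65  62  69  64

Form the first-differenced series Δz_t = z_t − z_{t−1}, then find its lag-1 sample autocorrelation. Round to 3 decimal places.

-0.589

First differences Δz: -5, 4, -1, -1, -3, 7, -5
Mean of differences = -0.5714
Numerator Σ(Δz_t−Δz̄)(Δz_{t+1}−Δz̄) = -72.8980
Denominator Σ(Δz_t−Δz̄)² = 123.7143
r_1(Δz) = -72.8980 / 123.7143 = -0.589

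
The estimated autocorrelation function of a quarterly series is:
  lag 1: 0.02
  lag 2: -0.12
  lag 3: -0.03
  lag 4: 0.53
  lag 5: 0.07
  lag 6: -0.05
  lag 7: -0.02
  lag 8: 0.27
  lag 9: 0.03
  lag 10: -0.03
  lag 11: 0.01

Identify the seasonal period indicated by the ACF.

The largest autocorrelation is r_4 = 0.53, with a weaker echo at lag 8 (0.27); the remaining lags stay at or below 0.07.
The dominant spike at lag 4 indicates a seasonal period of 4.

4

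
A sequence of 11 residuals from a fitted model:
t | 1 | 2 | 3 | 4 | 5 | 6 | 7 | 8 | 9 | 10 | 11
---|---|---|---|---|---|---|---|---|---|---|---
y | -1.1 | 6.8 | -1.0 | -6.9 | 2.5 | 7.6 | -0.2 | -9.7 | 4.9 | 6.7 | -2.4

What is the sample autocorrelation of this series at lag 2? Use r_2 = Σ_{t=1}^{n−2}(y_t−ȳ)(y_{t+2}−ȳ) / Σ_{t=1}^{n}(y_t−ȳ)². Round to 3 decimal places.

-0.777

Mean ȳ = (-1.1 + 6.8 − 1.0 − 6.9 + 2.5 + 7.6 − 0.2 − 9.7 + 4.9 + 6.7 − 2.4)/11 = 0.6545
Numerator Σ_{t=1}^{9}(y_t−ȳ)(y_{t+2}−ȳ) = -251.7341
Denominator Σ(y_t−ȳ)² = 324.1473
r_2 = -251.7341 / 324.1473 = -0.777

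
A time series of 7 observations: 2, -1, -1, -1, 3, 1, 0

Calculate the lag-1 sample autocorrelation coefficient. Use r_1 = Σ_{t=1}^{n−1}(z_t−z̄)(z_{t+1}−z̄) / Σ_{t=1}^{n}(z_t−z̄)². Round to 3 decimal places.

Mean z̄ = (2 − 1 − 1 − 1 + 3 + 1 + 0)/7 = 0.4286
Deviations from mean: 1.5714, -1.4286, -1.4286, -1.4286, 2.5714, 0.5714, -0.4286
Σ(z_t−z̄)(z_{t+1}−z̄) = (-2.2449) + (2.0408) + (2.0408) + (-3.6735) + (1.4694) + (-0.2449) = -0.6122
Denominator Σ(z_t−z̄)² = 15.7143
r_1 = -0.6122 / 15.7143 = -0.039

-0.039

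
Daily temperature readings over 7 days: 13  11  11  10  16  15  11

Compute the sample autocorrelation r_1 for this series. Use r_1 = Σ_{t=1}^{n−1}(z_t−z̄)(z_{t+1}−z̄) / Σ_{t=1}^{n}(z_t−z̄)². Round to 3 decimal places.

0.048

Mean z̄ = (13 + 11 + 11 + 10 + 16 + 15 + 11)/7 = 12.4286
Deviations from mean: 0.5714, -1.4286, -1.4286, -2.4286, 3.5714, 2.5714, -1.4286
Σ(z_t−z̄)(z_{t+1}−z̄) = (-0.8163) + (2.0408) + (3.4694) + (-8.6735) + (9.1837) + (-3.6735) = 1.5306
Denominator Σ(z_t−z̄)² = 31.7143
r_1 = 1.5306 / 31.7143 = 0.048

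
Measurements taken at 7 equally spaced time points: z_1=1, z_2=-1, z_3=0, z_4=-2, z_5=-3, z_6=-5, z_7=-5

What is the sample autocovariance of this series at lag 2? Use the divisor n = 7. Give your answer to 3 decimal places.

Mean z̄ = (1 − 1 + 0 − 2 − 3 − 5 − 5)/7 = -2.1429
Deviations: 3.1429, 1.1429, 2.1429, 0.1429, -0.8571, -2.8571, -2.8571
Σ_{t=1}^{5}(z_t−z̄)(z_{t+2}−z̄) = 7.1020
γ_2 = 7.1020 / 7 = 1.015

1.015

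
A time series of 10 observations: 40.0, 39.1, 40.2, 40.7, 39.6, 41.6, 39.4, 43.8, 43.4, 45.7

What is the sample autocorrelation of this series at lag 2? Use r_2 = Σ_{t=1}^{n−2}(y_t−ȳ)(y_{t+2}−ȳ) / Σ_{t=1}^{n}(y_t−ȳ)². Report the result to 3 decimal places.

0.348

Mean ȳ = (40.0 + 39.1 + 40.2 + 40.7 + 39.6 + 41.6 + 39.4 + 43.8 + 43.4 + 45.7)/10 = 41.3500
Numerator Σ_{t=1}^{8}(y_t−ȳ)(y_{t+2}−ȳ) = 15.5500
Denominator Σ(y_t−ȳ)² = 44.6850
r_2 = 15.5500 / 44.6850 = 0.348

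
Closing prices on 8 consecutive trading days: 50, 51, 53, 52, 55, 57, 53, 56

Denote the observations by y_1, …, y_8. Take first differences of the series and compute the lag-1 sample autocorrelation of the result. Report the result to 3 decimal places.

-0.501

First differences Δy: 1, 2, -1, 3, 2, -4, 3
Mean of differences = 0.8571
Numerator Σ(Δy_t−Δȳ)(Δy_{t+1}−Δȳ) = -19.4490
Denominator Σ(Δy_t−Δȳ)² = 38.8571
r_1(Δy) = -19.4490 / 38.8571 = -0.501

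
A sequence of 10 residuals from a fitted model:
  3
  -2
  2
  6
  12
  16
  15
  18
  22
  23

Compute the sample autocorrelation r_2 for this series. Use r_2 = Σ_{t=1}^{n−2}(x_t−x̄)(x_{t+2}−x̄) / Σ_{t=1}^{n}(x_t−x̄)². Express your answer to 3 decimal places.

Mean x̄ = (3 − 2 + 2 + 6 + 12 + 16 + 15 + 18 + 22 + 23)/10 = 11.5000
Numerator Σ_{t=1}^{8}(x_t−x̄)(x_{t+2}−x̄) = 268.0000
Denominator Σ(x_t−x̄)² = 692.5000
r_2 = 268.0000 / 692.5000 = 0.387

0.387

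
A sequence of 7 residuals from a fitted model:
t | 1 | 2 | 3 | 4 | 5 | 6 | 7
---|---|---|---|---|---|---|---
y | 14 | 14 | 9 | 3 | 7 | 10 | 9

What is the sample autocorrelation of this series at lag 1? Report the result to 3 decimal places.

Mean ȳ = (14 + 14 + 9 + 3 + 7 + 10 + 9)/7 = 9.4286
Deviations from mean: 4.5714, 4.5714, -0.4286, -6.4286, -2.4286, 0.5714, -0.4286
Numerator Σ_{t=1}^{6}(y_t−ȳ)(y_{t+1}−ȳ) = 35.6735
Denominator Σ(y_t−ȳ)² = 89.7143
r_1 = 35.6735 / 89.7143 = 0.398

0.398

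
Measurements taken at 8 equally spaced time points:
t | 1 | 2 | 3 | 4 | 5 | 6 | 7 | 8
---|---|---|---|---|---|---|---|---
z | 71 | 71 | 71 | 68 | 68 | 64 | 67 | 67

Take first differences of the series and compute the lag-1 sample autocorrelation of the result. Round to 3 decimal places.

-0.461

First differences Δz: 0, 0, -3, 0, -4, 3, 0
Mean of differences = -0.5714
Numerator Σ(Δz_t−Δz̄)(Δz_{t+1}−Δz̄) = -14.6122
Denominator Σ(Δz_t−Δz̄)² = 31.7143
r_1(Δz) = -14.6122 / 31.7143 = -0.461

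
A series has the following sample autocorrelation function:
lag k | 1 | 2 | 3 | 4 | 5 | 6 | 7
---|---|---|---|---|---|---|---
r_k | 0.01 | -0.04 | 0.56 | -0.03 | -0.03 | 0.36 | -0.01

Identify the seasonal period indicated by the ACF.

The largest autocorrelation is r_3 = 0.56, with a weaker echo at lag 6 (0.36); the remaining lags stay at or below 0.01.
The dominant spike at lag 3 indicates a seasonal period of 3.

3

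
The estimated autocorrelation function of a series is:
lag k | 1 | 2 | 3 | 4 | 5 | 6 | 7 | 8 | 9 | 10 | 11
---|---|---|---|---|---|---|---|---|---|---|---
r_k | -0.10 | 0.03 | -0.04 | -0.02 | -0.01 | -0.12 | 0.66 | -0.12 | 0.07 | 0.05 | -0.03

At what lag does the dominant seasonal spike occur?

7

The largest autocorrelation is r_7 = 0.66; the remaining lags stay at or below 0.07.
The dominant spike at lag 7 indicates a seasonal period of 7.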